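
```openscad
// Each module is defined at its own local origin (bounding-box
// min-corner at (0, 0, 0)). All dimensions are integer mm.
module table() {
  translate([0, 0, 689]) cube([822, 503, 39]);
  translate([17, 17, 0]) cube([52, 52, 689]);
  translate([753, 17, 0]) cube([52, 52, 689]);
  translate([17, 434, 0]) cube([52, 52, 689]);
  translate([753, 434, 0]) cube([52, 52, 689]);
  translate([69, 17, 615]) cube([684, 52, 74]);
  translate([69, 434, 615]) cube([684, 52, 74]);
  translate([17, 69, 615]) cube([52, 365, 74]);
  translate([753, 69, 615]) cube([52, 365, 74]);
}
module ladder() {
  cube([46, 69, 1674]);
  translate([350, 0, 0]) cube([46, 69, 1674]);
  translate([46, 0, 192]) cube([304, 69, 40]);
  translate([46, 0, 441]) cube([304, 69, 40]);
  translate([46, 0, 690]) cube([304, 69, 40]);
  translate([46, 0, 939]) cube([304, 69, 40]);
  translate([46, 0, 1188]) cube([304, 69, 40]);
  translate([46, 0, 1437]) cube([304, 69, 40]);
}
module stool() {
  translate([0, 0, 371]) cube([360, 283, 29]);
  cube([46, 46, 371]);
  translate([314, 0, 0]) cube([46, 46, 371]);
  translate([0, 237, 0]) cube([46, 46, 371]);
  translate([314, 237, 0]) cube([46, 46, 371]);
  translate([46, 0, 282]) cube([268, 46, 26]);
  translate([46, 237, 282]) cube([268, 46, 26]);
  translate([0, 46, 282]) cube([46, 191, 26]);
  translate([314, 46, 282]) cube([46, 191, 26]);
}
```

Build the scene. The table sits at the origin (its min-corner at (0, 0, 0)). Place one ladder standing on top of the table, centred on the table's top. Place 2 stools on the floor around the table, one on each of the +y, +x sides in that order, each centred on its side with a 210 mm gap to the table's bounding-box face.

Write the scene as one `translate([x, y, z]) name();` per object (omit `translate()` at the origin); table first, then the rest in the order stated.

table();
translate([213, 217, 728]) ladder();
translate([231, 713, 0]) stool();
translate([1032, 110, 0]) stool();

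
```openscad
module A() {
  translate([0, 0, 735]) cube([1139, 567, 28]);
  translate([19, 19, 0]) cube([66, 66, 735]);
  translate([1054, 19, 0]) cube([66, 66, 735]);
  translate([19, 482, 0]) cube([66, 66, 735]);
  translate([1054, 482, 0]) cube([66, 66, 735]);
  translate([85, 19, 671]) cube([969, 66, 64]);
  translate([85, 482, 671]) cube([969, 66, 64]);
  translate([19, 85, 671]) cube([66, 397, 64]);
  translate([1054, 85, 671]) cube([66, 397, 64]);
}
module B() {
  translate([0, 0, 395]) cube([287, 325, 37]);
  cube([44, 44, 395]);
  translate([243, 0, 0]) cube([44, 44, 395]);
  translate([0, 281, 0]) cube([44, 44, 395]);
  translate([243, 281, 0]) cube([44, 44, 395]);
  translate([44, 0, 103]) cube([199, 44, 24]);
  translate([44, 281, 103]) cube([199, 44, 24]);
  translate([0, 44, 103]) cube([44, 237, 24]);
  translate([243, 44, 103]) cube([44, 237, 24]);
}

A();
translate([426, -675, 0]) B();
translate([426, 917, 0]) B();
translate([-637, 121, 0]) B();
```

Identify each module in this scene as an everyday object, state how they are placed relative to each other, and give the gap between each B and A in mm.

A is a table. B is a stool. Three stools sit around the table at the −y, +y, −x sides. The gap between each stool and the table is 350 mm.

Each stool's nearest face is 350 mm from the table's bounding box.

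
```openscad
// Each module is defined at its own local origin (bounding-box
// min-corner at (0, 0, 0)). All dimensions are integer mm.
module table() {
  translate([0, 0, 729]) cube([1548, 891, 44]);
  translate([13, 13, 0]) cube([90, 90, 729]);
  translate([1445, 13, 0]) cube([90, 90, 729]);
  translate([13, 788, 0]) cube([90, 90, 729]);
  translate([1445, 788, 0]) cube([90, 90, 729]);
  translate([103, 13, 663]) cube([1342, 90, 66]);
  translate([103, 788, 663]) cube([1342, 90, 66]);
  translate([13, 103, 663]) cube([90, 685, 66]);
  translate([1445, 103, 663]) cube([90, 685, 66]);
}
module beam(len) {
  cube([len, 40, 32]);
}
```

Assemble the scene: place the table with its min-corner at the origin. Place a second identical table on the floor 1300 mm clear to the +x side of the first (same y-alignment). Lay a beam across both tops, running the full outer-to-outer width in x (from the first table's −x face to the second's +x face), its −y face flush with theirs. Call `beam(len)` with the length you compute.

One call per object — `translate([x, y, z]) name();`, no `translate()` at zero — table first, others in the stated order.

table();
translate([2848, 0, 0]) table();
translate([0, 0, 773]) beam(4396);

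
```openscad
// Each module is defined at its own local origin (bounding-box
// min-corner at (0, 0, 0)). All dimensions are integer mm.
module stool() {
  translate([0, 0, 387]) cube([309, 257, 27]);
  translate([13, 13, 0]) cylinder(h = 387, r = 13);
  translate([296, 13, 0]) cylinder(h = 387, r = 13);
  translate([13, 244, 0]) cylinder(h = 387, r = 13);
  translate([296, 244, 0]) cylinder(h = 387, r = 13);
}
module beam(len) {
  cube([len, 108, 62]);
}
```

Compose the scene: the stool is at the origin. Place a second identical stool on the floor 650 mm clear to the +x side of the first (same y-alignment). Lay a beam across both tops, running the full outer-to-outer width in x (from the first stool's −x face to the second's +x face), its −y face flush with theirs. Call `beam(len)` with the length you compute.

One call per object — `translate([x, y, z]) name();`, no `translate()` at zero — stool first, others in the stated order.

stool();
translate([959, 0, 0]) stool();
translate([0, 0, 414]) beam(1268);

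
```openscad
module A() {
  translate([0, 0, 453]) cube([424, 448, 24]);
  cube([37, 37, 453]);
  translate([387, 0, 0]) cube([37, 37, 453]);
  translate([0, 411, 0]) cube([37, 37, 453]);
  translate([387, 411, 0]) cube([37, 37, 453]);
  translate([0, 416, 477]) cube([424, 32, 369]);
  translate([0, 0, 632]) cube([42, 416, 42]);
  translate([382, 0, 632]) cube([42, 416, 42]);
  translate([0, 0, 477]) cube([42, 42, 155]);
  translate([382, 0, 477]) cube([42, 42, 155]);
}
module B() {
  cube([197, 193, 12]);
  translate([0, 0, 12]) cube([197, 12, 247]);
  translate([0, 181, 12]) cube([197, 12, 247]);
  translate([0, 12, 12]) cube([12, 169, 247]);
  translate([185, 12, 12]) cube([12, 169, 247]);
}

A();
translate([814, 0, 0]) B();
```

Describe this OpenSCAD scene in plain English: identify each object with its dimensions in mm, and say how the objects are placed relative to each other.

A is a chair: 424×448 mm seat, 24 mm thick, top at z = 477 mm, on four 37 mm square corner legs flush with the seat edges. A 32 mm thick backrest slab spans the full seat width, extending 369 mm above the seat top, its back face flush with the seat's +y edge. Two armrests of 42×42 mm section run along each side from the seat's front edge to the front of the backrest, top faces 197 mm above the seat top and outer faces flush with the seat's x-edges; a 42×42 mm post under the front of each armrest stands on the seat at the front corner.

B is an open storage box with external size 197×193×259 mm and wall thickness 12 mm (the base is also 12 mm thick). The base covers the whole footprint; the four walls stand on the base, with the y-facing walls full-width and the x-facing walls fitting between their inner faces.

The open box is on the floor beside the chair on its +x side.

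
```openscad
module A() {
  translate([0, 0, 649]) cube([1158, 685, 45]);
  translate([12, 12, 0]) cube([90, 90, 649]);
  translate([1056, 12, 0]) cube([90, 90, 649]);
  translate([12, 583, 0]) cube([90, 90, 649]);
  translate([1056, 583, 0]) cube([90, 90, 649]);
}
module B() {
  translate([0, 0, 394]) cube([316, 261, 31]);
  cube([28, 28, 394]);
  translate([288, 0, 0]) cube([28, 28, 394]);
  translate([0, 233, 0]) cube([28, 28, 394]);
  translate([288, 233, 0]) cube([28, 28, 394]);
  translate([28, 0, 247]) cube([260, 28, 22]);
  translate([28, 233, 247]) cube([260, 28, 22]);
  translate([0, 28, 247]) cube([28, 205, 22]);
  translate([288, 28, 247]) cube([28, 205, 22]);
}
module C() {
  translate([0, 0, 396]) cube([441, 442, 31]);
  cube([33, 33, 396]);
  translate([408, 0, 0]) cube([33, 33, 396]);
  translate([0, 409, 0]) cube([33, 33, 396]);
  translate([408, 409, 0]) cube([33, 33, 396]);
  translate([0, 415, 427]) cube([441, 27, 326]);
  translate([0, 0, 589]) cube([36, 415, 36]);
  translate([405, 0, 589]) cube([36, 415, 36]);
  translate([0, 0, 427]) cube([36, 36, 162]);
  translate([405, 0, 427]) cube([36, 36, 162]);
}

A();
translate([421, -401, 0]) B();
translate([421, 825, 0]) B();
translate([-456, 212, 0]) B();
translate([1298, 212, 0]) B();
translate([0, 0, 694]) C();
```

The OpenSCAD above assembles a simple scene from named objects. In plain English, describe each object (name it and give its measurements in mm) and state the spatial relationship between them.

A is a table: top 1158 mm (x) × 685 mm (y), 45 mm thick, upper face at z = 694 mm, on four 90×90 mm square legs, each inset 12 mm from the nearest pair of top edges, running from z = 0 to the bottom of the top.

B is a four-legged stool. The seat is 316×261 mm, 31 mm thick, top at z = 425 mm. It stands on four square legs, each 28×28 mm in cross-section, from z = 0 to the seat underside, each flush with a corner of the seat. Four stretchers, 28 mm wide and 22 mm tall, connect adjacent legs with their undersides at z = 247 mm, each running between the inner faces of the legs it joins and aligned with the legs' outer faces on the other axis.

C is a chair. The seat is a 441×442×31 mm slab with its top at z = 427 mm, on four 33×33 mm corner legs (flush with the seat edges, standing on z = 0). A flat backrest 27 mm thick, 326 mm tall, spans the full seat width and rises from the seat top along its +y edge, rear face flush with the rear of the seat. Two armrests of 36×36 mm section run along each side from the seat's front edge to the front of the backrest, top faces 198 mm above the seat top and outer faces flush with the seat's x-edges; a 36×36 mm post under the front of each armrest stands on the seat at the front corner.

Four stools sit around the table at the −y, +y, −x, +x sides. The chair is on top of the table.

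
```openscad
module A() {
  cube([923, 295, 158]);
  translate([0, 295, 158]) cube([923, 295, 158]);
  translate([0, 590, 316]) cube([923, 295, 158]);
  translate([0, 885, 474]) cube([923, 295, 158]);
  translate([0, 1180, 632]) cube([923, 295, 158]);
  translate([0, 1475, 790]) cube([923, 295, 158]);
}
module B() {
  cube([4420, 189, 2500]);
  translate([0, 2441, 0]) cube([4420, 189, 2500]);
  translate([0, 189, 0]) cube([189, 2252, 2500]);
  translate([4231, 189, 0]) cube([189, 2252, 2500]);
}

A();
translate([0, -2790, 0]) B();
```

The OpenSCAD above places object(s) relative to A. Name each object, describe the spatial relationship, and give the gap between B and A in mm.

A is a staircase. B is a house frame. The house frame is on the floor beside the staircase on its −y side. The gap between the house frame and the staircase is 160 mm.

The house frame's nearest face is 160 mm from the staircase's −y face.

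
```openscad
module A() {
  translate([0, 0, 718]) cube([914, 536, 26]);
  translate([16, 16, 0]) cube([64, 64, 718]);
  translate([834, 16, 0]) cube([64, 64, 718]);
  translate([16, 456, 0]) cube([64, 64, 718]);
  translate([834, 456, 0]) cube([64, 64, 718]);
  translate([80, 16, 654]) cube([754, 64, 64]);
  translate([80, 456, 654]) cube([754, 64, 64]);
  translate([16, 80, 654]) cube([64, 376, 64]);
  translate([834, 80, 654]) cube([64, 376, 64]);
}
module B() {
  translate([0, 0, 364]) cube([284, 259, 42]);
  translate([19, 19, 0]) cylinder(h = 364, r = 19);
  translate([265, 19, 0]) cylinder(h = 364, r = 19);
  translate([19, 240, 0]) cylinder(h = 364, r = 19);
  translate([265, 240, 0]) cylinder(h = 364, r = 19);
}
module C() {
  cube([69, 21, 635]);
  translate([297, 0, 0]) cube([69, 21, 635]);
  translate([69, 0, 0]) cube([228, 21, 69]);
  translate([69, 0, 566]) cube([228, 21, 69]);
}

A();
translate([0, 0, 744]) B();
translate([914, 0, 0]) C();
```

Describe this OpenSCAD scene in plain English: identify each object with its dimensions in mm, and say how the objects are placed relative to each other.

A is a rectangular dining table. The top is 914×536×26 mm with its upper surface at z = 744 mm. It stands on four 64×64 mm square legs, each inset 16 mm from the nearest pair of top edges, running from the floor to the underside of the top. Four apron rails, 64 mm thick and 64 mm tall, run between adjacent legs with their top edges flush with the underside of the top and their outer faces flush with the legs' outer faces.

B is a four-legged stool. The seat is a 284×259×42 mm slab whose top surface is at z = 406 mm; four round legs, each 38 mm in diameter, run from the floor (z = 0) to the underside of the seat, each leg's axis is inset half a diameter from the nearest pair of seat edges (so the leg's bounding box is flush with the corner).

C is a rectangular picture frame lying in the x–z plane (depth along y). The opening is 228 mm wide (x) by 497 mm tall (z), surrounded by a border 69 mm wide on all four sides. The frame is 21 mm deep and is made of two full-height vertical stiles with two horizontal rails fitted between them.

The stool is on top of the table. The picture frame is against the table's +x side, with their −y faces flush.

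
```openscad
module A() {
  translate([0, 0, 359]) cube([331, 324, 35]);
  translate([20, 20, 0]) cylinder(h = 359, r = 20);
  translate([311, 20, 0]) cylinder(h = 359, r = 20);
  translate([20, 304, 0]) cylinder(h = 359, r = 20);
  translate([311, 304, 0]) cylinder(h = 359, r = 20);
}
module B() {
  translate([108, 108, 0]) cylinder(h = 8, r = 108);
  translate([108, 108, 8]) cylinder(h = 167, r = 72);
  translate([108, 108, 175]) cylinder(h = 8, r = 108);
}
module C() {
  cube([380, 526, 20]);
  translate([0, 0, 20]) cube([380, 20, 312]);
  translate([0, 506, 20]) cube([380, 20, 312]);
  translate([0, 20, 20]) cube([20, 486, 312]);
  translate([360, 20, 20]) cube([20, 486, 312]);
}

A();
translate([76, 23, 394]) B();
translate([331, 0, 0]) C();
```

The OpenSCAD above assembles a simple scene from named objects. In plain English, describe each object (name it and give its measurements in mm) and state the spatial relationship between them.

A is a four-legged stool. The seat is 331×324 mm, 35 mm thick, top at z = 394 mm. It stands on four round legs, each 40 mm in diameter, from z = 0 to the seat underside, each leg's axis is inset half a diameter from the nearest pair of seat edges (so the leg's bounding box is flush with the corner).

B is a spool: two coaxial disc flanges of radius 108 mm and thickness 8 mm, joined by a core cylinder of radius 72 mm and height 167 mm. The lower flange rests on z = 0 and the three cylinders share a vertical axis.

C is an open-topped rectangular box: outside dimensions 380×526×332 mm, with a uniform wall and base thickness of 20 mm. The base is a full 380×526 slab on the floor; four walls sit on top of the base. The front and back walls (the −y and +y sides) span the full width; the two side walls fit between them.

The spool is on top of the stool. The open box is against the stool's +x side, with their −y faces flush.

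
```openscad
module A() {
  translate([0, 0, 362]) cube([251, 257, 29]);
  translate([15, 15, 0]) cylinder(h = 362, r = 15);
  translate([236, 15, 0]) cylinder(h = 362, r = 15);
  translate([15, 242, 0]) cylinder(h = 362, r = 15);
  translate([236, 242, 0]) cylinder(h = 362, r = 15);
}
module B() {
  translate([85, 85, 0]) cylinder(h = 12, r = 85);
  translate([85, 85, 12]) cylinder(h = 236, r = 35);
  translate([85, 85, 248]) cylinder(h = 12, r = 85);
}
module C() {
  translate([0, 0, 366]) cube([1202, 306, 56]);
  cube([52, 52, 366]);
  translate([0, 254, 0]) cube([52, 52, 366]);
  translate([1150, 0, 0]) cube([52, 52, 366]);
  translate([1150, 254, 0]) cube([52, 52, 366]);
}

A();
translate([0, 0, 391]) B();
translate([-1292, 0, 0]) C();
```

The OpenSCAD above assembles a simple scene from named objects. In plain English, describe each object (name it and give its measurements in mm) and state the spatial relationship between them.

A is a four-legged stool. The seat is 251×257 mm, 29 mm thick, top at z = 391 mm. It stands on four round legs, each 30 mm in diameter, from z = 0 to the seat underside, each leg's axis is inset half a diameter from the nearest pair of seat edges (so the leg's bounding box is flush with the corner).

B is a spool: two coaxial disc flanges of radius 85 mm and thickness 12 mm, joined by a core cylinder of radius 35 mm and height 236 mm. The lower flange rests on z = 0 and the three cylinders share a vertical axis.

C is a bench: a 1202×306 mm seat slab, 56 mm thick, top at z = 422 mm, on four 52×52 mm square legs flush with the seat corners and standing on z = 0.

The spool is on top of the stool. The bench is on the floor beside the stool on its −x side.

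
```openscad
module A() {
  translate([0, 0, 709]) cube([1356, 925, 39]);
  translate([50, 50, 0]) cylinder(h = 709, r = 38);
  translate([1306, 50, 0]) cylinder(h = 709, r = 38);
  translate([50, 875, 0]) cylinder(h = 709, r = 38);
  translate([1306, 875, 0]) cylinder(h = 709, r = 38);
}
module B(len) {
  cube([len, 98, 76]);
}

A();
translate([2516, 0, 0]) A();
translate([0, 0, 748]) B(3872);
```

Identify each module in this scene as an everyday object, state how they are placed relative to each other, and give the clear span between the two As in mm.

A is a table. B is a beam. A beam spans the tops of two tables. The clear span between the two tables is 1160 mm.

Second table starts at x = 2516; first ends at x = 1356; clear span = 2516 − 1356 = 1160 mm.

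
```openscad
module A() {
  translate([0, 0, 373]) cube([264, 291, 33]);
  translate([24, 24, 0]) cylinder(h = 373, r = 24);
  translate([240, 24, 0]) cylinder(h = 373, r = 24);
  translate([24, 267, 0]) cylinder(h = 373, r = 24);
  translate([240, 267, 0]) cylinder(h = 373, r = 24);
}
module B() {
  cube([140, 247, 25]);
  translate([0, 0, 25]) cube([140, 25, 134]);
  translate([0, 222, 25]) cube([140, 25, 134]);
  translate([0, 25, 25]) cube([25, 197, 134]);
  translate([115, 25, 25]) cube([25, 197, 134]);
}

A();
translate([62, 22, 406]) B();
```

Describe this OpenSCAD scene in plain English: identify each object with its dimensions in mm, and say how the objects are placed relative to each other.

A is a four-legged stool. The seat is a 264×291×33 mm slab whose top surface is at z = 406 mm; four round legs, each 48 mm in diameter, run from the floor (z = 0) to the underside of the seat, each leg's axis is inset half a diameter from the nearest pair of seat edges (so the leg's bounding box is flush with the corner).

B is an open-topped rectangular box: outside dimensions 140×247×159 mm, with a uniform wall and base thickness of 25 mm. The base is a full 140×247 slab on the floor; four walls sit on top of the base. The front and back walls (the −y and +y sides) span the full width; the two side walls fit between them.

The open box is on top of the stool, centred.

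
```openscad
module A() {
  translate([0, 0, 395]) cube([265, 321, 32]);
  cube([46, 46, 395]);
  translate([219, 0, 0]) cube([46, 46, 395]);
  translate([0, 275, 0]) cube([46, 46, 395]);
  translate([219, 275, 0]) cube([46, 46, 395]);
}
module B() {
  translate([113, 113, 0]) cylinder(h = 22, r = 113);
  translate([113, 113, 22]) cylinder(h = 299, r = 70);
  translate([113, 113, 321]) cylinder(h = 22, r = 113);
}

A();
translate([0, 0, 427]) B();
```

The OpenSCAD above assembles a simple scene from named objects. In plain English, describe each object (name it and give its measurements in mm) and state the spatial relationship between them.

A is a four-legged stool. The seat is a 265×321×32 mm slab whose top surface is at z = 427 mm; four square legs, each 46×46 mm in cross-section, run from the floor (z = 0) to the underside of the seat, each flush with a corner of the seat.

B is a spool: two coaxial disc flanges of radius 113 mm and thickness 22 mm, joined by a core cylinder of radius 70 mm and height 299 mm. The lower flange rests on z = 0 and the three cylinders share a vertical axis.

The spool is on top of the stool.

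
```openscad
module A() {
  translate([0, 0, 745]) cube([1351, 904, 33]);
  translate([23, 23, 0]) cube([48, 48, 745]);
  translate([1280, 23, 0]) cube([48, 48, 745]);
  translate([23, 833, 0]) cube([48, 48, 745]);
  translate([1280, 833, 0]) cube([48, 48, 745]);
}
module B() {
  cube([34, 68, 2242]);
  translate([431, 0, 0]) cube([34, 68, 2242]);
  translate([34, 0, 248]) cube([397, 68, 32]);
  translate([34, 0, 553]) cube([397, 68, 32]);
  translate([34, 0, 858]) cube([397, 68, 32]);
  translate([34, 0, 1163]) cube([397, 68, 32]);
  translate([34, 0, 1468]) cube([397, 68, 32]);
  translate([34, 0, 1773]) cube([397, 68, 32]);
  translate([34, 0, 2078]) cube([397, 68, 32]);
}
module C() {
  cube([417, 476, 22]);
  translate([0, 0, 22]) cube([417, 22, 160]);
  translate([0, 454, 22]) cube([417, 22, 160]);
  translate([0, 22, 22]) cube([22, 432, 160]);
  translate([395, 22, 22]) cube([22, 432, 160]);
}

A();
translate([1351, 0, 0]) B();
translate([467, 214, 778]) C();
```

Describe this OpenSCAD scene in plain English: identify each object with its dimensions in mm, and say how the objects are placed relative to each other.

A is a table: top 1351 mm (x) × 904 mm (y), 33 mm thick, upper face at z = 778 mm, on four 48×48 mm square legs, each inset 23 mm from the nearest pair of top edges, running from z = 0 to the bottom of the top.

B is a straight ladder. Two 34×68 mm vertical rails, 2242 mm tall, stand 465 mm apart (outside-to-outside) with their front faces coplanar on the −y side. 7 rungs, each 68 mm deep and 32 mm tall, span between the inner faces of the rails, front faces flush with the rails. The lowest rung's underside is at z = 248 mm and rungs are spaced 305 mm apart (underside to underside).

C is an open-topped rectangular box: outside dimensions 417×476×182 mm, with a uniform wall and base thickness of 22 mm. The base is a full 417×476 slab on the floor; four walls sit on top of the base. The front and back walls (the −y and +y sides) span the full width; the two side walls fit between them.

The ladder is against the table's +x side, with their −y faces flush. The open box is on top of the table, centred.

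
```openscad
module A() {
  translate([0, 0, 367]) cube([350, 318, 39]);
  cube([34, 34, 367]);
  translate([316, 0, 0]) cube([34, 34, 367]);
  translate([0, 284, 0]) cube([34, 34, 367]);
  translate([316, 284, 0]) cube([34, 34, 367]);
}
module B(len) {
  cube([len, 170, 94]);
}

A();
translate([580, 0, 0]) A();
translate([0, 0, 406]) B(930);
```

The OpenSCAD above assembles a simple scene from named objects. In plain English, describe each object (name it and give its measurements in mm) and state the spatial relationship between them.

A is a four-legged stool. The seat is a 350×318×39 mm slab whose top surface is at z = 406 mm; four square legs, each 34×34 mm in cross-section, run from the floor (z = 0) to the underside of the seat, each flush with a corner of the seat.

B is a rectangular beam 930 mm long (x), 170 mm deep (y), 94 mm thick (z).

The beam spans the tops of two stools placed 230 mm apart, resting at z = 406 mm.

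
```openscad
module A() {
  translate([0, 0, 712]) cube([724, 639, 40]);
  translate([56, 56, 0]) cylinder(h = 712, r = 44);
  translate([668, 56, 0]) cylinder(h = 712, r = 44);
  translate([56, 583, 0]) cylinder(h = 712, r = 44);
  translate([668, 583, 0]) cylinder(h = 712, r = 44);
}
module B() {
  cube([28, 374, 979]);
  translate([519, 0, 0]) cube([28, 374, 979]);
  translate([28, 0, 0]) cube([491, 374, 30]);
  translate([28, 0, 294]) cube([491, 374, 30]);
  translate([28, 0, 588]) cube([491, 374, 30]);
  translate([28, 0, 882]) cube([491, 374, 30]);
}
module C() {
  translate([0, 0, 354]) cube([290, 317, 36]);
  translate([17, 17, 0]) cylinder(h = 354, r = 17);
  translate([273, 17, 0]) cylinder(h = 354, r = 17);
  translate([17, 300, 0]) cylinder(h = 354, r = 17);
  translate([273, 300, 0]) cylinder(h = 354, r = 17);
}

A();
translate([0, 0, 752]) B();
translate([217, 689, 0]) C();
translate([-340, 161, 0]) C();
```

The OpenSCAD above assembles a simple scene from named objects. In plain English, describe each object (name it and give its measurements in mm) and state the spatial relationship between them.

A is a table with a 724×639 mm rectangular top, 40 mm thick, top surface at z = 752 mm, supported by four round legs of 88 mm diameter, each leg's bounding box inset 12 mm from the nearest pair of top edges, running from the floor.

B is a bookshelf 547 mm wide overall, 374 mm deep and 979 mm tall. The two sides are 28 mm thick vertical panels. 4 horizontal shelves of 30 mm thickness span between the inner faces of the sides; the lowest shelf sits on the floor and shelves are stacked with a clear vertical gap of 264 mm between each pair.

C is a four-legged stool. The seat is a 290×317×36 mm slab whose top surface is at z = 390 mm; four round legs, each 34 mm in diameter, run from the floor (z = 0) to the underside of the seat, each leg's axis is inset half a diameter from the nearest pair of seat edges (so the leg's bounding box is flush with the corner).

The bookshelf is on top of the table. Two stools sit around the table at the +y, −x sides.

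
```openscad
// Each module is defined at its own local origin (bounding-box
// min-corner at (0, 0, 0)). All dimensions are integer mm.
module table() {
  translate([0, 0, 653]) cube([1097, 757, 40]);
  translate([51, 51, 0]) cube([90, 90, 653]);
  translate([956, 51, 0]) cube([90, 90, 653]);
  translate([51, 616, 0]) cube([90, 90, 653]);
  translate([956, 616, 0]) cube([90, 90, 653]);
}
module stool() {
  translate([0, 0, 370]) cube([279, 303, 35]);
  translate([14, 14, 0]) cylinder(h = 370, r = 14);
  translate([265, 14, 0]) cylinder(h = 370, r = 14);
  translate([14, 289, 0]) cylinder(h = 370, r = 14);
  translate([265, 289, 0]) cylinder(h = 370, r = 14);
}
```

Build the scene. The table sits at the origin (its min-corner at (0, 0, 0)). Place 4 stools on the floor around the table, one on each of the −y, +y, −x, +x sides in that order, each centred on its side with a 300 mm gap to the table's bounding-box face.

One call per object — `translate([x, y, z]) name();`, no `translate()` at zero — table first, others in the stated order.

table();
translate([409, -603, 0]) stool();
translate([409, 1057, 0]) stool();
translate([-579, 227, 0]) stool();
translate([1397, 227, 0]) stool();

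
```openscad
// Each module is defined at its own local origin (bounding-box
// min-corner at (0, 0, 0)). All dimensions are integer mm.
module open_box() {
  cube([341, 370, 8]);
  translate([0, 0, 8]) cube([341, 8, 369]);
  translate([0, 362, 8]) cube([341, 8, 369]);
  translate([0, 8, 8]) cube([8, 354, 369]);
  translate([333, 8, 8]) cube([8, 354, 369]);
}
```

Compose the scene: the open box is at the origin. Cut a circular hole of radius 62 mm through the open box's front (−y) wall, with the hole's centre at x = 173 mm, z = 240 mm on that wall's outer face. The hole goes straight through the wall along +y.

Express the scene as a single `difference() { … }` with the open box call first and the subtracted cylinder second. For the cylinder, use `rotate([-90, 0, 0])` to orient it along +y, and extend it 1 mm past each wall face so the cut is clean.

difference() {
  open_box();
  translate([173, -1, 240]) rotate([-90, 0, 0]) cylinder(h = 10, r = 62);
}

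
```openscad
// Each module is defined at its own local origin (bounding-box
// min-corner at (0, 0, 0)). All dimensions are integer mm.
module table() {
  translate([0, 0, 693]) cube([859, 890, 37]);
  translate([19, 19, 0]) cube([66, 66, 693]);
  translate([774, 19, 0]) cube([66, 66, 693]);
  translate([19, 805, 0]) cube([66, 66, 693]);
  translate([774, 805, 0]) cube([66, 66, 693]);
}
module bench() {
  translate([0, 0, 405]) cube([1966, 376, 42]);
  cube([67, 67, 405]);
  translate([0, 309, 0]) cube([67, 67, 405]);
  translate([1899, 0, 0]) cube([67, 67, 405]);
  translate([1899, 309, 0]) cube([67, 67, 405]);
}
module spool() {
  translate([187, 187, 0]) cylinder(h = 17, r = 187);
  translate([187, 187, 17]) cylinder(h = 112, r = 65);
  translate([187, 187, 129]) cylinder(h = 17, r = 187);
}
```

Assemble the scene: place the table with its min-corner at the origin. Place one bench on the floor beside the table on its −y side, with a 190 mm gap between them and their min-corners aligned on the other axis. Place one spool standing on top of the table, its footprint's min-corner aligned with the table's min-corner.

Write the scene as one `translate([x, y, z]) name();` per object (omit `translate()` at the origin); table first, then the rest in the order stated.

table();
translate([0, -566, 0]) bench();
translate([0, 0, 730]) spool();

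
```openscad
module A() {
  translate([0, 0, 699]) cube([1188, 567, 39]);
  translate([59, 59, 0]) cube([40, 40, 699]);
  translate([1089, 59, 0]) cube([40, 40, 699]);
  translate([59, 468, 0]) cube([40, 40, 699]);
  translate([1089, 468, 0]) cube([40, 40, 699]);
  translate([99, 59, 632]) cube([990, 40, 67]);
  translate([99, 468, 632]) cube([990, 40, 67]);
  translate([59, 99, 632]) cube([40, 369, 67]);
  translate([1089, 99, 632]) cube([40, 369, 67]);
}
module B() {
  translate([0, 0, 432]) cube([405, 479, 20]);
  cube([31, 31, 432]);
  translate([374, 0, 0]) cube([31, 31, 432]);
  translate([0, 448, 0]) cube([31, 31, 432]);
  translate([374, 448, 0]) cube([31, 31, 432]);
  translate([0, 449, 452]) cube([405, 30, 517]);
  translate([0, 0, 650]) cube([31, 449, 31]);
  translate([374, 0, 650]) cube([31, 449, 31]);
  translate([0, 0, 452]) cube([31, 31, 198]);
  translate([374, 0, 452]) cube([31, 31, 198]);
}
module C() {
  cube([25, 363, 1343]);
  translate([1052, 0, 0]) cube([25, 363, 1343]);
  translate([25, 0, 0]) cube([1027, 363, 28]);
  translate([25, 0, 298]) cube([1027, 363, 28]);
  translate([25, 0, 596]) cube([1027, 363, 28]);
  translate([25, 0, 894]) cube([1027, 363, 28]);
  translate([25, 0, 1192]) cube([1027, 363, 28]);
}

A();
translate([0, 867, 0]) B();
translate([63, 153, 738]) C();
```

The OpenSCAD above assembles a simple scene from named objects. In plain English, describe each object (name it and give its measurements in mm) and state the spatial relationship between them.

A is a table with a 1188×567 mm rectangular top, 39 mm thick, top surface at z = 738 mm, supported by four 40×40 mm square legs, each inset 59 mm from the nearest pair of top edges, running from the floor. Four apron rails, 40 mm thick and 67 mm tall, run between adjacent legs with their top edges flush with the underside of the top and their outer faces flush with the legs' outer faces.

B is a chair. The seat is a 405×479×20 mm slab with its top at z = 452 mm, on four 31×31 mm corner legs (flush with the seat edges, standing on z = 0). A flat backrest 30 mm thick, 517 mm tall, spans the full seat width and rises from the seat top along its +y edge, rear face flush with the rear of the seat. Two armrests of 31×31 mm section run along each side from the seat's front edge to the front of the backrest, top faces 229 mm above the seat top and outer faces flush with the seat's x-edges; a 31×31 mm post under the front of each armrest stands on the seat at the front corner.

C is a bookshelf 1077 mm wide overall, 363 mm deep and 1343 mm tall. The two sides are 25 mm thick vertical panels. 5 horizontal shelves of 28 mm thickness span between the inner faces of the sides; the lowest shelf sits on the floor and shelves are stacked with a clear vertical gap of 270 mm between each pair.

The chair is on the floor beside the table on its +y side. The bookshelf is on top of the table.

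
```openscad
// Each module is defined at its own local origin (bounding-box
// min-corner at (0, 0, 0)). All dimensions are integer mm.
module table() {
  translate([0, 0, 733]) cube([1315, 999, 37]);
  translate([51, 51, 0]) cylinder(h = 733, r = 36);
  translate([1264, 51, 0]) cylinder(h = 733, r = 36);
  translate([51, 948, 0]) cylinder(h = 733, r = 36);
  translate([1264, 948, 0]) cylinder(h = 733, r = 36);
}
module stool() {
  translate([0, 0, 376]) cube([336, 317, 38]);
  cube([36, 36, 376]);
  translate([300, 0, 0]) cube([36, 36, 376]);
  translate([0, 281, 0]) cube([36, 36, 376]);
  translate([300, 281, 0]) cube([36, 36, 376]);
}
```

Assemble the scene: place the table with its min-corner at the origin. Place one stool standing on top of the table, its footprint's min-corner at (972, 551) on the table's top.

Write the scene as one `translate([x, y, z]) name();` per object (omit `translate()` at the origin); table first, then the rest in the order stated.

table();
translate([972, 551, 770]) stool();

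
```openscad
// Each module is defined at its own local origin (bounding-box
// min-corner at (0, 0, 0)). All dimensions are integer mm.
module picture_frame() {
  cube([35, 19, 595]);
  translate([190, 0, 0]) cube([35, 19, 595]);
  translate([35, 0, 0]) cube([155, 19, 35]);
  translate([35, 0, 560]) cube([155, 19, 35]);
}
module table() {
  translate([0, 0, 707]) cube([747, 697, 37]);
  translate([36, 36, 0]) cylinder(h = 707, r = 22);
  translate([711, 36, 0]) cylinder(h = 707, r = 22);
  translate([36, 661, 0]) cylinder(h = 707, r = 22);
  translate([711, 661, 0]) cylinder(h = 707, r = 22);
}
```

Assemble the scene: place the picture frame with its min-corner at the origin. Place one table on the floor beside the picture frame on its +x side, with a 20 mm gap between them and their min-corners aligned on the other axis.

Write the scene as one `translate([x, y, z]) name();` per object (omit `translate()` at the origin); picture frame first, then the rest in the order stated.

picture_frame();
translate([245, 0, 0]) table();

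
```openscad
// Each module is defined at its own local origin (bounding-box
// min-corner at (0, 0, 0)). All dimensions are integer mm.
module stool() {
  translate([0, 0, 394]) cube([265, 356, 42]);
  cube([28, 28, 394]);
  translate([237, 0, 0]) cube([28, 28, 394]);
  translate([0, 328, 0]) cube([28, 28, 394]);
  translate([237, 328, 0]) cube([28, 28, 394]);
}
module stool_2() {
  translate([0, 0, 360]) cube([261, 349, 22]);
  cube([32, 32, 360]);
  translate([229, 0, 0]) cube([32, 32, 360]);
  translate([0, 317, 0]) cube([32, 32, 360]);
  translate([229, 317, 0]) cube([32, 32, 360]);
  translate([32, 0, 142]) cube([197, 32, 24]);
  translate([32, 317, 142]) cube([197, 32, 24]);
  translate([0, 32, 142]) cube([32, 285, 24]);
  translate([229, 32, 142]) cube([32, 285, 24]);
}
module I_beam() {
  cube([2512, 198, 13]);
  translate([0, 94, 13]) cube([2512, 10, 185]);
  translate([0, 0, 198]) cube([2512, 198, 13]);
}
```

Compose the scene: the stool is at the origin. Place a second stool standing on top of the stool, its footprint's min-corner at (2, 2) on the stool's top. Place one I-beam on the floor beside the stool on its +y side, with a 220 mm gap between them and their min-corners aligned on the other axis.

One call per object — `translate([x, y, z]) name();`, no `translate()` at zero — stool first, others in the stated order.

stool();
translate([2, 2, 436]) stool_2();
translate([0, 576, 0]) I_beam();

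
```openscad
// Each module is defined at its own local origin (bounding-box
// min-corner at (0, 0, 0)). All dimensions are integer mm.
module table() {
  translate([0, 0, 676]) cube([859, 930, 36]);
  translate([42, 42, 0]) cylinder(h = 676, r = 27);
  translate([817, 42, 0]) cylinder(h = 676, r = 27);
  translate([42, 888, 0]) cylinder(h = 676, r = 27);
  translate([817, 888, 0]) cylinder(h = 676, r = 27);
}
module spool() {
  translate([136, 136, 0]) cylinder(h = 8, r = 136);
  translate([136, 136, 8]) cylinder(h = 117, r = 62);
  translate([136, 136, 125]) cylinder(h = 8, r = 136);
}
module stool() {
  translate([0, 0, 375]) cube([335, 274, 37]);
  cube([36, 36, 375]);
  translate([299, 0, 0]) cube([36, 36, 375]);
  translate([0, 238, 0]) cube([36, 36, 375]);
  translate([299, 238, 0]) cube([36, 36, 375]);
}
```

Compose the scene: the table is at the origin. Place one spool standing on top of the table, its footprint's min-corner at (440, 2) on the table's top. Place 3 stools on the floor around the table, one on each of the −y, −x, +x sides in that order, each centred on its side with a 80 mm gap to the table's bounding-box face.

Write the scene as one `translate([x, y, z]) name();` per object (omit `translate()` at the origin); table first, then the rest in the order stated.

table();
translate([440, 2, 712]) spool();
translate([262, -354, 0]) stool();
translate([-415, 328, 0]) stool();
translate([939, 328, 0]) stool();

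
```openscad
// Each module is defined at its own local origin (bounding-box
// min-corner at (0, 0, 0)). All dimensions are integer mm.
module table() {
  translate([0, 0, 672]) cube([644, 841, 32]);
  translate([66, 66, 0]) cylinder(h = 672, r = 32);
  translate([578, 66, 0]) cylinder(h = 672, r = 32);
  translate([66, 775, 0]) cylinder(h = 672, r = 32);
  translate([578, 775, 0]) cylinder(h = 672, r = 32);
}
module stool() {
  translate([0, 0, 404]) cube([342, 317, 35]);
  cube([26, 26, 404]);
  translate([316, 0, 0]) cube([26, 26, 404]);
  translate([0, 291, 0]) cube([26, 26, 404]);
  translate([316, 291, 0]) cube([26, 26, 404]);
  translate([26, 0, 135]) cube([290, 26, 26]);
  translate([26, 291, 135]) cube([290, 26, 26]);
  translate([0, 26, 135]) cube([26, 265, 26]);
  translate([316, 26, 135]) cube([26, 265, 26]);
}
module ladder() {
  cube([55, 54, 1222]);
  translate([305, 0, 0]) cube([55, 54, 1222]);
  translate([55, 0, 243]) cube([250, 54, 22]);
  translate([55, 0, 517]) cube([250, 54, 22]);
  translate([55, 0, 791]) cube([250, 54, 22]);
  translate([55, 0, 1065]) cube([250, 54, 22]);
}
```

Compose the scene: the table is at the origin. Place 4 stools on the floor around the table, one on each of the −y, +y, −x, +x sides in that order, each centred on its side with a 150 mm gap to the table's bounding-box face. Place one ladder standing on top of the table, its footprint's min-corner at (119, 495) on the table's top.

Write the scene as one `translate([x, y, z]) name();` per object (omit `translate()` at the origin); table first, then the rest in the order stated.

table();
translate([151, -467, 0]) stool();
translate([151, 991, 0]) stool();
translate([-492, 262, 0]) stool();
translate([794, 262, 0]) stool();
translate([119, 495, 704]) ladder();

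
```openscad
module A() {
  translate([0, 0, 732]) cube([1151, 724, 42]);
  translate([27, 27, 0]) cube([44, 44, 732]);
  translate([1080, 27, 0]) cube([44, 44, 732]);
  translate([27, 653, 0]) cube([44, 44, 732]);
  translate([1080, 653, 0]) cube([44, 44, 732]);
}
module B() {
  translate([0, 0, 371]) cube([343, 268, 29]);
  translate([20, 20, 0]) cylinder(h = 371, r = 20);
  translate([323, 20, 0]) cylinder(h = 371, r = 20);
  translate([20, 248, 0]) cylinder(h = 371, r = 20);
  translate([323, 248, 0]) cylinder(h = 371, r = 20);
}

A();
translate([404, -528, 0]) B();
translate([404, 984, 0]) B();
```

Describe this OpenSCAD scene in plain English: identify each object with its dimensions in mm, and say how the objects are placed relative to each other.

A is a table: top 1151 mm (x) × 724 mm (y), 42 mm thick, upper face at z = 774 mm, on four 44×44 mm square legs, each inset 27 mm from the nearest pair of top edges, running from z = 0 to the bottom of the top.

B is a four-legged stool. The seat is 343×268 mm, 29 mm thick, top at z = 400 mm. It stands on four round legs, each 40 mm in diameter, from z = 0 to the seat underside, each leg's axis is inset half a diameter from the nearest pair of seat edges (so the leg's bounding box is flush with the corner).

Two stools sit around the table at the −y, +y sides.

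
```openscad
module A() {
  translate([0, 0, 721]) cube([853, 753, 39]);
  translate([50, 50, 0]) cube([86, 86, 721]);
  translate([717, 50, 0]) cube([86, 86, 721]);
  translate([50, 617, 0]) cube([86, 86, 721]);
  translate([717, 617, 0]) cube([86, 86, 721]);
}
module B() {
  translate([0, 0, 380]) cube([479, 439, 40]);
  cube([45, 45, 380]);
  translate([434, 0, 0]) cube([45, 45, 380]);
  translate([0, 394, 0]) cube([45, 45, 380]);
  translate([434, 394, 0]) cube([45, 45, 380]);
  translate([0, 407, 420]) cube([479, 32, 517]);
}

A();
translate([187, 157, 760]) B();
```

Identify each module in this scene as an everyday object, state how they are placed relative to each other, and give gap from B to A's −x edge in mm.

The chair's min-x is at 187; the table's min-x is 0; gap = 187 mm.

A is a table. B is a chair. The chair is on top of the table, centred. The gap from the chair to the table's −x edge is 187 mm.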